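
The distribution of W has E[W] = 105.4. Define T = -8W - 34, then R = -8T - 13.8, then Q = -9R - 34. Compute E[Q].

E[T] = (-8)·105.4 + (-34) = -877.2.
E[R] = (-8)·(-877.2) + (-13.8) = 7003.8.
E[Q] = (-9)·7003.8 + (-34) = -63068.2.

E[Q] = -63068.2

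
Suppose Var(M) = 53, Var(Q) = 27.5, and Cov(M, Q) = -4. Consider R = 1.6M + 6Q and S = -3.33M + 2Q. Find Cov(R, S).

Cov(R, S) = 114.736

By bilinearity, Cov(R, S) = ac·Var(M) + bd·Var(Q) + (ad+bc)·Cov(M, Q), with a=1.6, b=6, c=-3.33, d=2.
ac·Var(M) = 1.6·(-3.33)·53 = -282.384
bd·Var(Q) = 6·2·27.5 = 330
(ad+bc)·Cov(M, Q) = (-16.78)·(-4) = 67.12
Cov(R, S) = -282.384 + 330 + 67.12 = 114.736.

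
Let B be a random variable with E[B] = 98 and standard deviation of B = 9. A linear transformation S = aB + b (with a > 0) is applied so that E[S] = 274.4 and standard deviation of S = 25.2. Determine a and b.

a = 2.8, b = 0

standard deviation of S = a·standard deviation of B (a > 0), so a = 25.2/9 = 2.8.
E[S] = a·E[B] + b, so b = 274.4 − 2.8·98 = 0.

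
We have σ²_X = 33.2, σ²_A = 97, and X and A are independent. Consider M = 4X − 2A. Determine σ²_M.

σ²_M = 919.2

σ²_M = a²·σ²_X + b²·σ²_A + 2ab·Cov[X, A] with a = 4, b = -2.
Independence gives Cov[X, A] = 0.
= 4²·33.2 + (-2)²·97 + 2·4·(-2)·0
= 531.2 + 388 + 0 = 919.2.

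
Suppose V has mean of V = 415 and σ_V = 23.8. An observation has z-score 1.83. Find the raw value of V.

V = 458.554

V = mean of V + z·σ_V = 415 + 1.83·23.8 = 458.554.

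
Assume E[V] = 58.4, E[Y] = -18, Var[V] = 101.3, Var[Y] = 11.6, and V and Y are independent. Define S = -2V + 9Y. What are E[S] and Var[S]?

E[S] = (-2)·E[V] + 9·E[Y] = (-2)·58.4 + 9·(-18) = -278.8.
Var[S] = a²·Var[V] + b²·Var[Y] + 2ab·Cov[V, Y] with a = -2, b = 9.
Independence gives Cov[V, Y] = 0.
= (-2)²·101.3 + 9²·11.6 + 2·(-2)·9·0
= 405.2 + 939.6 + 0 = 1344.8.

E[S] = -278.8, Var[S] = 1344.8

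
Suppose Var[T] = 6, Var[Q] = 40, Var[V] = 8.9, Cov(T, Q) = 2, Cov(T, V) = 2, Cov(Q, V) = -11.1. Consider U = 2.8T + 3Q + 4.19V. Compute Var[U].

Var[U] = 364.76329

Var[U] = a²·Var[T] + b²·Var[Q] + c²·Var[V] + 2ab·Cov(T, Q) + 2ac·Cov(T, V) + 2bc·Cov(Q, V), with a = 2.8, b = 3, c = 4.19.
= 47.04 + 360 + 156.24929 + 33.6 + 46.928 + (-279.054)
= 364.76329.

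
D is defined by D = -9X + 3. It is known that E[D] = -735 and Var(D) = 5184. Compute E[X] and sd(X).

E[X] = 82, sd(X) = 8

From D = -9X + 3: E[D] = a·E[X] + b, so E[X] = (E[D] − b)/a = (-735 − 3)/(-9) = 82.
sd(D) = √5184 = 72.
sd(D) = |a|·sd(X), so sd(X) = 72/|-9| = 8.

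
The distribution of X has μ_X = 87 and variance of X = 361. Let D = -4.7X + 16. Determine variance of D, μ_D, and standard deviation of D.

variance of D = 7974.49, μ_D = -392.9, standard deviation of D = 89.3

D = -4.7X + 16 is linear with a = -4.7, b = 16.
variance of D = a²·variance of X = (-4.7)²·361 = 7974.49 (the additive constant 16 does not affect variance).
μ_D = a·μ_X + b = (-4.7)·87 + 16 = -392.9.
standard deviation of X = √361 = 19.
standard deviation of D = |a|·standard deviation of X = |-4.7|·19 = 89.3.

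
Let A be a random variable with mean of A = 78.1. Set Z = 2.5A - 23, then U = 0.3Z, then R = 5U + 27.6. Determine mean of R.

mean of R = 285.975

mean of Z = 2.5·78.1 + (-23) = 172.25.
mean of U = 0.3·172.25 = 51.675.
mean of R = 5·51.675 + 27.6 = 285.975.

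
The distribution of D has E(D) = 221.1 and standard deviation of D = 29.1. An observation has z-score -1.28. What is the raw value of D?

D = E(D) + z·standard deviation of D = 221.1 + (-1.28)·29.1 = 183.852.

D = 183.852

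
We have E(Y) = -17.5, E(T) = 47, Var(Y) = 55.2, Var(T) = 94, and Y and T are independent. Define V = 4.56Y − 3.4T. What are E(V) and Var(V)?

E(V) = -239.6, Var(V) = 2234.44672

E(V) = 4.56·E(Y) + (-3.4)·E(T) = 4.56·(-17.5) + (-3.4)·47 = -239.6.
Var(V) = a²·Var(Y) + b²·Var(T) + 2ab·covariance of Y and T with a = 4.56, b = -3.4.
Independence gives covariance of Y and T = 0.
= 4.56²·55.2 + (-3.4)²·94 + 2·4.56·(-3.4)·0
= 1147.80672 + 1086.64 + 0 = 2234.44672.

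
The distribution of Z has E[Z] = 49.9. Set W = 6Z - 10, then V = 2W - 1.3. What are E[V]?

E[W] = 6·49.9 + (-10) = 289.4.
E[V] = 2·289.4 + (-1.3) = 577.5.

E[V] = 577.5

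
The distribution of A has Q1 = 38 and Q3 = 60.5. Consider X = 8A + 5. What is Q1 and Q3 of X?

a = 8 > 0: Q1(X) = a·Q1(A)+b = 309, Q3(X) = a·Q3(A)+b = 489.

Q1(X) = 309, Q3(X) = 489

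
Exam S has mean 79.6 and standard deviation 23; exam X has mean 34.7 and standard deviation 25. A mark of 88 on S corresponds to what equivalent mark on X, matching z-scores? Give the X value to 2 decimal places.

z = (88 − 79.6)/23 ≈ 0.3652.
X = 34.7 + z·25 = 34.7 + (88 − 79.6)·25/23 ≈ 43.83.

X = 43.83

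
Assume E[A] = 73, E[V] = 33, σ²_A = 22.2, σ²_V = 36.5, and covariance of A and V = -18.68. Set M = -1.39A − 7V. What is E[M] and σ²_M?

E[M] = -332.47, σ²_M = 1467.87982

E[M] = (-1.39)·E[A] + (-7)·E[V] = (-1.39)·73 + (-7)·33 = -332.47.
σ²_M = a²·σ²_A + b²·σ²_V + 2ab·covariance of A and V with a = -1.39, b = -7.
= (-1.39)²·22.2 + (-7)²·36.5 + 2·(-1.39)·(-7)·(-18.68)
= 42.89262 + 1788.5 + (-363.5128) = 1467.87982.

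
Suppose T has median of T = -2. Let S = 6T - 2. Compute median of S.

A linear map preserves order up to sign, so median of S = a·median of T + b = 6·(-2) + (-2) = -14.

median of S = -14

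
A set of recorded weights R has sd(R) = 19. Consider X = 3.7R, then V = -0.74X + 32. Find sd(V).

sd(X) = |3.7|·19 = 70.3.
sd(V) = |-0.74|·70.3 = 52.022.

sd(V) = 52.022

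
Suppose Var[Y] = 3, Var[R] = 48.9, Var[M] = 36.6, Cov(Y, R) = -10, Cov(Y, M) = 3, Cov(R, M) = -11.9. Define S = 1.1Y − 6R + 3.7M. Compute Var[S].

Var[S] = a²·Var[Y] + b²·Var[R] + c²·Var[M] + 2ab·Cov(Y, R) + 2ac·Cov(Y, M) + 2bc·Cov(R, M), with a = 1.1, b = -6, c = 3.7.
= 3.63 + 1760.4 + 501.054 + 132 + 24.42 + 528.36
= 2949.864.

Var[S] = 2949.864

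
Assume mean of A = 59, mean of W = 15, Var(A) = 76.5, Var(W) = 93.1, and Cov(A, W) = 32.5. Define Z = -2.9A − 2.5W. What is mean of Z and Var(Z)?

mean of Z = -208.6, Var(Z) = 1696.49

mean of Z = (-2.9)·mean of A + (-2.5)·mean of W = (-2.9)·59 + (-2.5)·15 = -208.6.
Var(Z) = a²·Var(A) + b²·Var(W) + 2ab·Cov(A, W) with a = -2.9, b = -2.5.
= (-2.9)²·76.5 + (-2.5)²·93.1 + 2·(-2.9)·(-2.5)·32.5
= 643.365 + 581.875 + 471.25 = 1696.49.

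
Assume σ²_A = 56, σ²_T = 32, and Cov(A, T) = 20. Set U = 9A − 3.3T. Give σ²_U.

σ²_U = 3696.48

σ²_U = a²·σ²_A + b²·σ²_T + 2ab·Cov(A, T) with a = 9, b = -3.3.
= 9²·56 + (-3.3)²·32 + 2·9·(-3.3)·20
= 4536 + 348.48 + (-1188) = 3696.48.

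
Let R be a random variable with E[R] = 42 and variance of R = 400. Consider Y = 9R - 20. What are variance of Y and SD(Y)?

variance of Y = 32400, SD(Y) = 180

Y = 9R - 20 is linear with a = 9, b = -20.
variance of Y = a²·variance of R = 9²·400 = 32400 (the additive constant -20 does not affect variance).
SD(R) = √400 = 20.
SD(Y) = |a|·SD(R) = |9|·20 = 180.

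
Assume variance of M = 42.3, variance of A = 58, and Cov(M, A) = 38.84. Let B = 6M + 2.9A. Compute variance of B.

variance of B = 3362.212

variance of B = a²·variance of M + b²·variance of A + 2ab·Cov(M, A) with a = 6, b = 2.9.
= 6²·42.3 + 2.9²·58 + 2·6·2.9·38.84
= 1522.8 + 487.78 + 1351.632 = 3362.212.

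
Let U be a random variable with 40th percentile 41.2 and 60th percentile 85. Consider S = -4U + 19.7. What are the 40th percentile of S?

Since a = -4 < 0 the transformation is decreasing, reversing order: the 40th percentile of S corresponds to the 60th percentile of U.
So P_{40}(S) = a·P_{60}(U) + b = (-4)·85 + 19.7 = -320.3.

40th percentile of S = -320.3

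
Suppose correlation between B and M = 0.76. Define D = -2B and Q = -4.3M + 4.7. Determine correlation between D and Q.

correlation between D and Q = 0.76

Linear rescalings preserve correlation up to sign; here the slopes -2 and -4.3 have the same sign, so correlation between D and Q = correlation between B and M = 0.76.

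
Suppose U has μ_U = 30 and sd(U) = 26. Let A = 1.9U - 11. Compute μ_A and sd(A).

μ_A = 46, sd(A) = 49.4

A = 1.9U - 11 is linear with a = 1.9, b = -11.
μ_A = a·μ_U + b = 1.9·30 + (-11) = 46.
sd(A) = |a|·sd(U) = |1.9|·26 = 49.4.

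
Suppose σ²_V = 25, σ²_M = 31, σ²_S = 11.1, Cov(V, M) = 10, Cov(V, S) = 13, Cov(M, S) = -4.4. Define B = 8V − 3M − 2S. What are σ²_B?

σ²_B = 974.6

σ²_B = a²·σ²_V + b²·σ²_M + c²·σ²_S + 2ab·Cov(V, M) + 2ac·Cov(V, S) + 2bc·Cov(M, S), with a = 8, b = -3, c = -2.
= 1600 + 279 + 44.4 + (-480) + (-416) + (-52.8)
= 974.6.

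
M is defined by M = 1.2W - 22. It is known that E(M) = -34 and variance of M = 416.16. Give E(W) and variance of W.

E(W) = -10, variance of W = 289

From M = 1.2W - 22: E(M) = a·E(W) + b, so E(W) = (E(M) − b)/a = (-34 − (-22))/1.2 = -10.
variance of M = a²·variance of W, so variance of W = 416.16/1.2² = 289.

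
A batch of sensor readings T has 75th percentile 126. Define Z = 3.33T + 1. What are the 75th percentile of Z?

75th percentile of Z = 420.58

Since a = 3.33 > 0 the transformation is increasing, so the 75th percentile of Z = a·(P_{75} of T) + b = 3.33·126 + 1 = 420.58.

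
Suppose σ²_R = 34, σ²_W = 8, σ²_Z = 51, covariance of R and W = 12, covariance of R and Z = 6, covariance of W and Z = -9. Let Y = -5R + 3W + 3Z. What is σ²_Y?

σ²_Y = 679

σ²_Y = a²·σ²_R + b²·σ²_W + c²·σ²_Z + 2ab·covariance of R and W + 2ac·covariance of R and Z + 2bc·covariance of W and Z, with a = -5, b = 3, c = 3.
= 850 + 72 + 459 + (-360) + (-180) + (-162)
= 679.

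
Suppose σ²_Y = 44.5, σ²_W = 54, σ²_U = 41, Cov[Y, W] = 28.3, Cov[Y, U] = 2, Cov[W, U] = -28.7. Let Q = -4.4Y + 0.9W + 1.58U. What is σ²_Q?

σ²_Q = a²·σ²_Y + b²·σ²_W + c²·σ²_U + 2ab·Cov[Y, W] + 2ac·Cov[Y, U] + 2bc·Cov[W, U], with a = -4.4, b = 0.9, c = 1.58.
= 861.52 + 43.74 + 102.3524 + (-224.136) + (-27.808) + (-81.6228)
= 674.0456.

σ²_Q = 674.0456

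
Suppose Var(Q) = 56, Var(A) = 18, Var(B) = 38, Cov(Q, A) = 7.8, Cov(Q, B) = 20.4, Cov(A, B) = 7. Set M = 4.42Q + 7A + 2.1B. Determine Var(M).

Var(M) = 3210.788

Var(M) = a²·Var(Q) + b²·Var(A) + c²·Var(B) + 2ab·Cov(Q, A) + 2ac·Cov(Q, B) + 2bc·Cov(A, B), with a = 4.42, b = 7, c = 2.1.
= 1094.0384 + 882 + 167.58 + 482.664 + 378.7056 + 205.8
= 3210.788.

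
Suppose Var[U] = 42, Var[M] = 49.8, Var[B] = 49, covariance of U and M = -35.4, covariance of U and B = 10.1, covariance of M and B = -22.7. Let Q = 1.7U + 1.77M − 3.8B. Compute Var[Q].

Var[Q] = 946.78962

Var[Q] = a²·Var[U] + b²·Var[M] + c²·Var[B] + 2ab·covariance of U and M + 2ac·covariance of U and B + 2bc·covariance of M and B, with a = 1.7, b = 1.77, c = -3.8.
= 121.38 + 156.01842 + 707.56 + (-213.0372) + (-130.492) + 305.3604
= 946.78962.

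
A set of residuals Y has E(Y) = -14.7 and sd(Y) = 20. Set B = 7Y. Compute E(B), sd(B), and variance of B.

E(B) = -102.9, sd(B) = 140, variance of B = 19600

B = 7Y is linear with a = 7, b = 0.
E(B) = a·E(Y) + b = 7·(-14.7) = -102.9.
sd(B) = |a|·sd(Y) = |7|·20 = 140.
variance of Y = 20² = 400.
variance of B = a²·variance of Y = 7²·400 = 19600.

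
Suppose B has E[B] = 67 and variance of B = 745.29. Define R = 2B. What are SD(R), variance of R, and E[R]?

SD(R) = 54.6, variance of R = 2981.16, E[R] = 134

R = 2B is linear with a = 2, b = 0.
SD(B) = √745.29 = 27.3.
SD(R) = |a|·SD(B) = |2|·27.3 = 54.6.
variance of R = a²·variance of B = 2²·745.29 = 2981.16.
E[R] = a·E[B] + b = 2·67 = 134.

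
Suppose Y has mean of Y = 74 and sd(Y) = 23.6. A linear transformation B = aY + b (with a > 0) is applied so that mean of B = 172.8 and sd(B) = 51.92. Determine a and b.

a = 2.2, b = 10

sd(B) = a·sd(Y) (a > 0), so a = 51.92/23.6 = 2.2.
mean of B = a·mean of Y + b, so b = 172.8 − 2.2·74 = 10.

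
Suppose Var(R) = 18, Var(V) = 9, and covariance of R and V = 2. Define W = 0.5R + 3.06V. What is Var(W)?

Var(W) = a²·Var(R) + b²·Var(V) + 2ab·covariance of R and V with a = 0.5, b = 3.06.
= 0.5²·18 + 3.06²·9 + 2·0.5·3.06·2
= 4.5 + 84.2724 + 6.12 = 94.8924.

Var(W) = 94.8924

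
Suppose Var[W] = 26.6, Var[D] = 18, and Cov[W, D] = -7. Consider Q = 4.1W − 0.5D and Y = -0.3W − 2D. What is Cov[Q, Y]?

Cov[Q, Y] = 41.632

By bilinearity, Cov[Q, Y] = ac·Var[W] + bd·Var[D] + (ad+bc)·Cov[W, D], with a=4.1, b=-0.5, c=-0.3, d=-2.
ac·Var[W] = 4.1·(-0.3)·26.6 = -32.718
bd·Var[D] = (-0.5)·(-2)·18 = 18
(ad+bc)·Cov[W, D] = (-8.05)·(-7) = 56.35
Cov[Q, Y] = -32.718 + 18 + 56.35 = 41.632.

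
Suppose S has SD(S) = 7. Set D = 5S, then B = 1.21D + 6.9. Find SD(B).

SD(B) = 42.35

SD(D) = |5|·7 = 35.
SD(B) = |1.21|·35 = 42.35.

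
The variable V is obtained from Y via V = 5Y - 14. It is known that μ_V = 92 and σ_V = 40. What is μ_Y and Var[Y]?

μ_Y = 21.2, Var[Y] = 64

From V = 5Y - 14: μ_V = a·μ_Y + b, so μ_Y = (μ_V − b)/a = (92 − (-14))/5 = 21.2.
Var[V] = 40² = 1600.
Var[V] = a²·Var[Y], so Var[Y] = 1600/5² = 64.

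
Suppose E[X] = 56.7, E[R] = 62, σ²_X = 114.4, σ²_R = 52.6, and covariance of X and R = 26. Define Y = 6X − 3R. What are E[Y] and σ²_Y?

E[Y] = 6·E[X] + (-3)·E[R] = 6·56.7 + (-3)·62 = 154.2.
σ²_Y = a²·σ²_X + b²·σ²_R + 2ab·covariance of X and R with a = 6, b = -3.
= 6²·114.4 + (-3)²·52.6 + 2·6·(-3)·26
= 4118.4 + 473.4 + (-936) = 3655.8.

E[Y] = 154.2, σ²_Y = 3655.8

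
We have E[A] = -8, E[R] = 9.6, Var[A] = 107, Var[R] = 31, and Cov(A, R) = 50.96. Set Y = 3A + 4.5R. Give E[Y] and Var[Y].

E[Y] = 19.2, Var[Y] = 2966.67

E[Y] = 3·E[A] + 4.5·E[R] = 3·(-8) + 4.5·9.6 = 19.2.
Var[Y] = a²·Var[A] + b²·Var[R] + 2ab·Cov(A, R) with a = 3, b = 4.5.
= 3²·107 + 4.5²·31 + 2·3·4.5·50.96
= 963 + 627.75 + 1375.92 = 2966.67.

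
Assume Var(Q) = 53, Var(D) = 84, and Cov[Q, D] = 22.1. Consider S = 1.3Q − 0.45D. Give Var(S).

Var(S) = 80.723

Var(S) = a²·Var(Q) + b²·Var(D) + 2ab·Cov[Q, D] with a = 1.3, b = -0.45.
= 1.3²·53 + (-0.45)²·84 + 2·1.3·(-0.45)·22.1
= 89.57 + 17.01 + (-25.857) = 80.723.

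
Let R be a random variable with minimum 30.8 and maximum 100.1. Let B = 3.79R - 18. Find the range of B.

Range of R = 100.1 − 30.8 = 69.3.
Range(B) = |a|·Range(R) = |3.79|·69.3 = 262.647.

Range(B) = 262.647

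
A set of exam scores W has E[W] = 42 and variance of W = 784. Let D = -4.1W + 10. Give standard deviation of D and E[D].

standard deviation of D = 114.8, E[D] = -162.2

D = -4.1W + 10 is linear with a = -4.1, b = 10.
standard deviation of W = √784 = 28.
standard deviation of D = |a|·standard deviation of W = |-4.1|·28 = 114.8.
E[D] = a·E[W] + b = (-4.1)·42 + 10 = -162.2.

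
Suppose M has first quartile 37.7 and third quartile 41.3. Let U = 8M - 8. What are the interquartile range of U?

IQR of M = Q3 − Q1 = 41.3 − 37.7 = 3.6.
Under U = aM + b, IQR(U) = |a|·IQR(M) = |8|·3.6 = 28.8 (shifts cancel; spread scales by |a|).

IQR(U) = 28.8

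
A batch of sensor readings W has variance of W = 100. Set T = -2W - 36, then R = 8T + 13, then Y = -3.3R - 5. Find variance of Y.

variance of T = (-2)²·100 = 400.
variance of R = 8²·400 = 25600.
variance of Y = (-3.3)²·25600 = 278784.

variance of Y = 278784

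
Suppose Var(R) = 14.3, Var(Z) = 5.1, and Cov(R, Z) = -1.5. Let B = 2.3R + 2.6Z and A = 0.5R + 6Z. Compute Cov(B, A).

Cov(B, A) = 73.355

By bilinearity, Cov(B, A) = ac·Var(R) + bd·Var(Z) + (ad+bc)·Cov(R, Z), with a=2.3, b=2.6, c=0.5, d=6.
ac·Var(R) = 2.3·0.5·14.3 = 16.445
bd·Var(Z) = 2.6·6·5.1 = 79.56
(ad+bc)·Cov(R, Z) = (15.1)·(-1.5) = -22.65
Cov(B, A) = 16.445 + 79.56 + (-22.65) = 73.355.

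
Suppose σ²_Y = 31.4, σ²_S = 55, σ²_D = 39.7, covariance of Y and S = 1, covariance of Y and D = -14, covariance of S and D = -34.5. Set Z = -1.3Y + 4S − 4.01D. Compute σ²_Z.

σ²_Z = a²·σ²_Y + b²·σ²_S + c²·σ²_D + 2ab·covariance of Y and S + 2ac·covariance of Y and D + 2bc·covariance of S and D, with a = -1.3, b = 4, c = -4.01.
= 53.066 + 880 + 638.37997 + (-10.4) + (-145.964) + 1106.76
= 2521.84197.

σ²_Z = 2521.84197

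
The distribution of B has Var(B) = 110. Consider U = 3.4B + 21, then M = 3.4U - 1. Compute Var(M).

Var(U) = 3.4²·110 = 1271.6.
Var(M) = 3.4²·1271.6 = 14699.696.

Var(M) = 14699.696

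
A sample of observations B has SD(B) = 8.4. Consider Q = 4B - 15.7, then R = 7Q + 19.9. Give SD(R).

SD(Q) = |4|·8.4 = 33.6.
SD(R) = |7|·33.6 = 235.2.

SD(R) = 235.2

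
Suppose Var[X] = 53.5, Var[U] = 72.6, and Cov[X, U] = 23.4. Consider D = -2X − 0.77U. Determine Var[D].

Var[D] = a²·Var[X] + b²·Var[U] + 2ab·Cov[X, U] with a = -2, b = -0.77.
= (-2)²·53.5 + (-0.77)²·72.6 + 2·(-2)·(-0.77)·23.4
= 214 + 43.04454 + 72.072 = 329.11654.

Var[D] = 329.11654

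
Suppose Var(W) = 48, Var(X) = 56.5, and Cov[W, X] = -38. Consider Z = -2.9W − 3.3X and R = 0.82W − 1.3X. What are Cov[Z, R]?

Cov[Z, R] = 87.809

By bilinearity, Cov[Z, R] = ac·Var(W) + bd·Var(X) + (ad+bc)·Cov[W, X], with a=-2.9, b=-3.3, c=0.82, d=-1.3.
ac·Var(W) = (-2.9)·0.82·48 = -114.144
bd·Var(X) = (-3.3)·(-1.3)·56.5 = 242.385
(ad+bc)·Cov[W, X] = (1.064)·(-38) = -40.432
Cov[Z, R] = -114.144 + 242.385 + (-40.432) = 87.809.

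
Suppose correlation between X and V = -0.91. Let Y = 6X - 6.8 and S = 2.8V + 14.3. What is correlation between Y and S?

Linear rescalings preserve correlation up to sign; here the slopes 6 and 2.8 have the same sign, so correlation between Y and S = correlation between X and V = -0.91.

correlation between Y and S = -0.91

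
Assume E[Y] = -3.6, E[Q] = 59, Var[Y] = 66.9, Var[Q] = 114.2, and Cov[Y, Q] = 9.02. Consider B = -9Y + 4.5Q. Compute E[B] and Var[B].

E[B] = (-9)·E[Y] + 4.5·E[Q] = (-9)·(-3.6) + 4.5·59 = 297.9.
Var[B] = a²·Var[Y] + b²·Var[Q] + 2ab·Cov[Y, Q] with a = -9, b = 4.5.
= (-9)²·66.9 + 4.5²·114.2 + 2·(-9)·4.5·9.02
= 5418.9 + 2312.55 + (-730.62) = 7000.83.

E[B] = 297.9, Var[B] = 7000.83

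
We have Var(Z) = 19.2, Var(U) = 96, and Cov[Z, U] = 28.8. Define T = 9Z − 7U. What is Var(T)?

Var(T) = 2630.4

Var(T) = a²·Var(Z) + b²·Var(U) + 2ab·Cov[Z, U] with a = 9, b = -7.
= 9²·19.2 + (-7)²·96 + 2·9·(-7)·28.8
= 1555.2 + 4704 + (-3628.8) = 2630.4.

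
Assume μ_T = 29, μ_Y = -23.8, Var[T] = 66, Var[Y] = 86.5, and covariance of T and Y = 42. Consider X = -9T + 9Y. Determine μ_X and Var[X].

μ_X = -475.2, Var[X] = 5548.5

μ_X = (-9)·μ_T + 9·μ_Y = (-9)·29 + 9·(-23.8) = -475.2.
Var[X] = a²·Var[T] + b²·Var[Y] + 2ab·covariance of T and Y with a = -9, b = 9.
= (-9)²·66 + 9²·86.5 + 2·(-9)·9·42
= 5346 + 7006.5 + (-6804) = 5548.5.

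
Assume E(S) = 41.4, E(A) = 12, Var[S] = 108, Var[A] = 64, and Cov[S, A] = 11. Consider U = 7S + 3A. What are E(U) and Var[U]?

E(U) = 325.8, Var[U] = 6330

E(U) = 7·E(S) + 3·E(A) = 7·41.4 + 3·12 = 325.8.
Var[U] = a²·Var[S] + b²·Var[A] + 2ab·Cov[S, A] with a = 7, b = 3.
= 7²·108 + 3²·64 + 2·7·3·11
= 5292 + 576 + 462 = 6330.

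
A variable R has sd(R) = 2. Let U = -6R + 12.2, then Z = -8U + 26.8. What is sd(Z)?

sd(Z) = 96

sd(U) = |-6|·2 = 12.
sd(Z) = |-8|·12 = 96.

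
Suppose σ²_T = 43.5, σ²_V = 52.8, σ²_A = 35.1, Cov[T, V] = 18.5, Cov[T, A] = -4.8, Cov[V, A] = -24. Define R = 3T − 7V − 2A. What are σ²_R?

σ²_R = a²·σ²_T + b²·σ²_V + c²·σ²_A + 2ab·Cov[T, V] + 2ac·Cov[T, A] + 2bc·Cov[V, A], with a = 3, b = -7, c = -2.
= 391.5 + 2587.2 + 140.4 + (-777) + 57.6 + (-672)
= 1727.7.

σ²_R = 1727.7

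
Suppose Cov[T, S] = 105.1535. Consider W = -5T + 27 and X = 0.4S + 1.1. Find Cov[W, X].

Cov[W, X] = a·c·Cov[T, S] = (-5)·0.4·105.1535 = -210.307. Additive constants drop out.

Cov[W, X] = -210.307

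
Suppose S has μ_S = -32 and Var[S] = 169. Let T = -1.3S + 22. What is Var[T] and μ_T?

Var[T] = 285.61, μ_T = 63.6

T = -1.3S + 22 is linear with a = -1.3, b = 22.
Var[T] = a²·Var[S] = (-1.3)²·169 = 285.61 (the additive constant 22 does not affect variance).
μ_T = a·μ_S + b = (-1.3)·(-32) + 22 = 63.6.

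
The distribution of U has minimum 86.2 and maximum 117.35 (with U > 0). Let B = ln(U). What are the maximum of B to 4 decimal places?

ln(U) is increasing on this domain, so max(B) comes from max(U) = 117.35: max(B) = ln(117.35) ≈ 4.7652.

max(B) = 4.7652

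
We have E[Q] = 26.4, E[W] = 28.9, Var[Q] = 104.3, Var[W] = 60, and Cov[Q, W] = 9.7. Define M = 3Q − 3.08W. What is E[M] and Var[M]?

E[M] = -9.812, Var[M] = 1328.628

E[M] = 3·E[Q] + (-3.08)·E[W] = 3·26.4 + (-3.08)·28.9 = -9.812.
Var[M] = a²·Var[Q] + b²·Var[W] + 2ab·Cov[Q, W] with a = 3, b = -3.08.
= 3²·104.3 + (-3.08)²·60 + 2·3·(-3.08)·9.7
= 938.7 + 569.184 + (-179.256) = 1328.628.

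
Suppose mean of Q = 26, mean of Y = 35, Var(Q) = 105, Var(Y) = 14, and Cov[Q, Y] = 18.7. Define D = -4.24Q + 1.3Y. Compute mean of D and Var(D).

mean of D = (-4.24)·mean of Q + 1.3·mean of Y = (-4.24)·26 + 1.3·35 = -64.74.
Var(D) = a²·Var(Q) + b²·Var(Y) + 2ab·Cov[Q, Y] with a = -4.24, b = 1.3.
= (-4.24)²·105 + 1.3²·14 + 2·(-4.24)·1.3·18.7
= 1887.648 + 23.66 + (-206.1488) = 1705.1592.

mean of D = -64.74, Var(D) = 1705.1592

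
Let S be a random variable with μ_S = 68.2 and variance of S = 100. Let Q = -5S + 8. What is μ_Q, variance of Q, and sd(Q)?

μ_Q = -333, variance of Q = 2500, sd(Q) = 50

Q = -5S + 8 is linear with a = -5, b = 8.
μ_Q = a·μ_S + b = (-5)·68.2 + 8 = -333.
variance of Q = a²·variance of S = (-5)²·100 = 2500 (the additive constant 8 does not affect variance).
sd(S) = √100 = 10.
sd(Q) = |a|·sd(S) = |-5|·10 = 50.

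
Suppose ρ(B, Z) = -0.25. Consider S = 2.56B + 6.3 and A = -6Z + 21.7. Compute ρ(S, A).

ρ(S, A) = 0.25

Linear rescalings preserve |correlation|; the slopes 2.56 and -6 have opposite signs, so the correlation flips sign: ρ(S, A) = −ρ(B, Z) = 0.25.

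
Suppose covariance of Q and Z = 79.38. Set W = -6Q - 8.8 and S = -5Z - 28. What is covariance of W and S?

covariance of W and S = 2381.4

covariance of W and S = a·c·covariance of Q and Z = (-6)·(-5)·79.38 = 2381.4. Additive constants drop out.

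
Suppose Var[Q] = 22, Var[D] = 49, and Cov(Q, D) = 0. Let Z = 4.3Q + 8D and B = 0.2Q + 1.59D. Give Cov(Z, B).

Cov(Z, B) = 642.2

By bilinearity, Cov(Z, B) = ac·Var[Q] + bd·Var[D] + (ad+bc)·Cov(Q, D), with a=4.3, b=8, c=0.2, d=1.59.
ac·Var[Q] = 4.3·0.2·22 = 18.92
bd·Var[D] = 8·1.59·49 = 623.28
(ad+bc)·Cov(Q, D) = (8.437)·0 = 0
Cov(Z, B) = 18.92 + 623.28 + 0 = 642.2.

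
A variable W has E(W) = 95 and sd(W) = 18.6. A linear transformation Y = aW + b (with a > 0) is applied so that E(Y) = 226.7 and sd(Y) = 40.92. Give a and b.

a = 2.2, b = 17.7

sd(Y) = a·sd(W) (a > 0), so a = 40.92/18.6 = 2.2.
E(Y) = a·E(W) + b, so b = 226.7 − 2.2·95 = 17.7.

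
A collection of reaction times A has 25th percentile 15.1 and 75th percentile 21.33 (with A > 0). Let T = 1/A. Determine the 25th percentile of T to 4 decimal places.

1/A is decreasing on A > 0, so percentile order reverses: P_{25}(T) uses P_{75}(A) = 21.33.
P_{25}(T) = 1/21.33 ≈ 0.0469.

25th percentile of T = 0.0469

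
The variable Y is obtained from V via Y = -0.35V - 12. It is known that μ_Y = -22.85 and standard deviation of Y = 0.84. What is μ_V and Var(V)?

μ_V = 31, Var(V) = 5.76

From Y = -0.35V - 12: μ_Y = a·μ_V + b, so μ_V = (μ_Y − b)/a = (-22.85 − (-12))/(-0.35) = 31.
Var(Y) = 0.84² = 0.7056.
Var(Y) = a²·Var(V), so Var(V) = 0.7056/(-0.35)² = 5.76.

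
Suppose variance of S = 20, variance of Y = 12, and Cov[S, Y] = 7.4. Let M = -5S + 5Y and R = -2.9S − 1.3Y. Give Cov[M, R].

By bilinearity, Cov[M, R] = ac·variance of S + bd·variance of Y + (ad+bc)·Cov[S, Y], with a=-5, b=5, c=-2.9, d=-1.3.
ac·variance of S = (-5)·(-2.9)·20 = 290
bd·variance of Y = 5·(-1.3)·12 = -78
(ad+bc)·Cov[S, Y] = (-8)·7.4 = -59.2
Cov[M, R] = 290 + (-78) + (-59.2) = 152.8.

Cov[M, R] = 152.8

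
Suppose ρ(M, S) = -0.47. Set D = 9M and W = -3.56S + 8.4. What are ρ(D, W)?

Linear rescalings preserve |correlation|; the slopes 9 and -3.56 have opposite signs, so the correlation flips sign: ρ(D, W) = −ρ(M, S) = 0.47.

ρ(D, W) = 0.47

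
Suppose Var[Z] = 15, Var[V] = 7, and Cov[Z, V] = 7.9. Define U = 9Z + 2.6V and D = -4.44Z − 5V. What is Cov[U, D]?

By bilinearity, Cov[U, D] = ac·Var[Z] + bd·Var[V] + (ad+bc)·Cov[Z, V], with a=9, b=2.6, c=-4.44, d=-5.
ac·Var[Z] = 9·(-4.44)·15 = -599.4
bd·Var[V] = 2.6·(-5)·7 = -91
(ad+bc)·Cov[Z, V] = (-56.544)·7.9 = -446.6976
Cov[U, D] = -599.4 + (-91) + (-446.6976) = -1137.0976.

Cov[U, D] = -1137.0976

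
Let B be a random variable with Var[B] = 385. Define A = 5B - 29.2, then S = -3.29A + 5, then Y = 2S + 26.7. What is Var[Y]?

Var[A] = 5²·385 = 9625.
Var[S] = (-3.29)²·9625 = 104181.9625.
Var[Y] = 2²·104181.9625 = 416727.85.

Var[Y] = 416727.85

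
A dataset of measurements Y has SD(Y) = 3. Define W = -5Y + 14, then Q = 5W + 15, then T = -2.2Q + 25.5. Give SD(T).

SD(W) = |-5|·3 = 15.
SD(Q) = |5|·15 = 75.
SD(T) = |-2.2|·75 = 165.

SD(T) = 165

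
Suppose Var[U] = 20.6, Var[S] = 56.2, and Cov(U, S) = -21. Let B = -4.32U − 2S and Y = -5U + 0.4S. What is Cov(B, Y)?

By bilinearity, Cov(B, Y) = ac·Var[U] + bd·Var[S] + (ad+bc)·Cov(U, S), with a=-4.32, b=-2, c=-5, d=0.4.
ac·Var[U] = (-4.32)·(-5)·20.6 = 444.96
bd·Var[S] = (-2)·0.4·56.2 = -44.96
(ad+bc)·Cov(U, S) = (8.272)·(-21) = -173.712
Cov(B, Y) = 444.96 + (-44.96) + (-173.712) = 226.288.

Cov(B, Y) = 226.288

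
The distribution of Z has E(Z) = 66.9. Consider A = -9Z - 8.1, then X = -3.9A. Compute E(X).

E(A) = (-9)·66.9 + (-8.1) = -610.2.
E(X) = (-3.9)·(-610.2) = 2379.78.

E(X) = 2379.78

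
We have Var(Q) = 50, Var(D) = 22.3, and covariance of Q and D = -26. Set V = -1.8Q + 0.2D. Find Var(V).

Var(V) = 181.612

Var(V) = a²·Var(Q) + b²·Var(D) + 2ab·covariance of Q and D with a = -1.8, b = 0.2.
= (-1.8)²·50 + 0.2²·22.3 + 2·(-1.8)·0.2·(-26)
= 162 + 0.892 + 18.72 = 181.612.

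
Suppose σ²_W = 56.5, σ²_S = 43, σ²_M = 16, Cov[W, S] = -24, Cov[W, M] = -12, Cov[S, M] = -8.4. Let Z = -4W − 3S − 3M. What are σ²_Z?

σ²_Z = 419.8

σ²_Z = a²·σ²_W + b²·σ²_S + c²·σ²_M + 2ab·Cov[W, S] + 2ac·Cov[W, M] + 2bc·Cov[S, M], with a = -4, b = -3, c = -3.
= 904 + 387 + 144 + (-576) + (-288) + (-151.2)
= 419.8.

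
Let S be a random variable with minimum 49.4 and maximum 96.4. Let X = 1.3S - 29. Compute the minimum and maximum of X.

min(X) = 35.22, max(X) = 96.32

a = 1.3 > 0, so min(X) = a·min(S)+b = 1.3·49.4 + (-29) = 35.22 and max(X) = 1.3·96.4 + (-29) = 96.32.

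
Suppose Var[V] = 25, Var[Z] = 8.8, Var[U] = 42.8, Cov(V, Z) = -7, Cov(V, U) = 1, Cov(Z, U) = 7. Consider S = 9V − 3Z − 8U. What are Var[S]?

Var[S] = 5413.4

Var[S] = a²·Var[V] + b²·Var[Z] + c²·Var[U] + 2ab·Cov(V, Z) + 2ac·Cov(V, U) + 2bc·Cov(Z, U), with a = 9, b = -3, c = -8.
= 2025 + 79.2 + 2739.2 + 378 + (-144) + 336
= 5413.4.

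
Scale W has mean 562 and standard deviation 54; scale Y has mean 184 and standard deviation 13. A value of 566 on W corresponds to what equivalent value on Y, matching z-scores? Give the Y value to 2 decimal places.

z = (566 − 562)/54 ≈ 0.0741.
Y = 184 + z·13 = 184 + (566 − 562)·13/54 ≈ 184.96.

Y = 184.96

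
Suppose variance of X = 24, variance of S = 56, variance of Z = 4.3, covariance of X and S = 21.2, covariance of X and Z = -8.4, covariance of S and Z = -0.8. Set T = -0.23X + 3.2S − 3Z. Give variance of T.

variance of T = 585.9712

variance of T = a²·variance of X + b²·variance of S + c²·variance of Z + 2ab·covariance of X and S + 2ac·covariance of X and Z + 2bc·covariance of S and Z, with a = -0.23, b = 3.2, c = -3.
= 1.2696 + 573.44 + 38.7 + (-31.2064) + (-11.592) + 15.36
= 585.9712.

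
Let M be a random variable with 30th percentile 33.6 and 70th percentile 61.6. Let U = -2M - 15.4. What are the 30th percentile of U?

30th percentile of U = -138.6

Since a = -2 < 0 the transformation is decreasing, reversing order: the 30th percentile of U corresponds to the 70th percentile of M.
So P_{30}(U) = a·P_{70}(M) + b = (-2)·61.6 + (-15.4) = -138.6.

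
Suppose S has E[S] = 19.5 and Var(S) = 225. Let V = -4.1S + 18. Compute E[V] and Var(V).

V = -4.1S + 18 is linear with a = -4.1, b = 18.
E[V] = a·E[S] + b = (-4.1)·19.5 + 18 = -61.95.
Var(V) = a²·Var(S) = (-4.1)²·225 = 3782.25 (the additive constant 18 does not affect variance).

E[V] = -61.95, Var(V) = 3782.25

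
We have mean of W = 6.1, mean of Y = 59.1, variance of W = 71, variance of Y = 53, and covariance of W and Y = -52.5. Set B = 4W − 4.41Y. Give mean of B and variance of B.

mean of B = 4·mean of W + (-4.41)·mean of Y = 4·6.1 + (-4.41)·59.1 = -236.231.
variance of B = a²·variance of W + b²·variance of Y + 2ab·covariance of W and Y with a = 4, b = -4.41.
= 4²·71 + (-4.41)²·53 + 2·4·(-4.41)·(-52.5)
= 1136 + 1030.7493 + 1852.2 = 4018.9493.

mean of B = -236.231, variance of B = 4018.9493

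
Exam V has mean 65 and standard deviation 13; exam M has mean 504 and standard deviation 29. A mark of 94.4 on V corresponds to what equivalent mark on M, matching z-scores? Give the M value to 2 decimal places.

M = 569.58

z = (94.4 − 65)/13 ≈ 2.2615.
M = 504 + z·29 = 504 + (94.4 − 65)·29/13 ≈ 569.58.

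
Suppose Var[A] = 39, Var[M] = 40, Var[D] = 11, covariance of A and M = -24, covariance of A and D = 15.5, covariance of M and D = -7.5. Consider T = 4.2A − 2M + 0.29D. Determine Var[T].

Var[T] = 1298.5431

Var[T] = a²·Var[A] + b²·Var[M] + c²·Var[D] + 2ab·covariance of A and M + 2ac·covariance of A and D + 2bc·covariance of M and D, with a = 4.2, b = -2, c = 0.29.
= 687.96 + 160 + 0.9251 + 403.2 + 37.758 + 8.7
= 1298.5431.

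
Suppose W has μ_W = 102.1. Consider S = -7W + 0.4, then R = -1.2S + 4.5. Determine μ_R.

μ_S = (-7)·102.1 + 0.4 = -714.3.
μ_R = (-1.2)·(-714.3) + 4.5 = 861.66.

μ_R = 861.66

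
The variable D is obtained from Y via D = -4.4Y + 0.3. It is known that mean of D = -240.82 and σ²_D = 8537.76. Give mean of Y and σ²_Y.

From D = -4.4Y + 0.3: mean of D = a·mean of Y + b, so mean of Y = (mean of D − b)/a = (-240.82 − 0.3)/(-4.4) = 54.8.
σ²_D = a²·σ²_Y, so σ²_Y = 8537.76/(-4.4)² = 441.

mean of Y = 54.8, σ²_Y = 441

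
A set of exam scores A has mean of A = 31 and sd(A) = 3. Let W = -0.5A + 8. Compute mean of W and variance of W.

mean of W = -7.5, variance of W = 2.25

W = -0.5A + 8 is linear with a = -0.5, b = 8.
mean of W = a·mean of A + b = (-0.5)·31 + 8 = -7.5.
variance of A = 3² = 9.
variance of W = a²·variance of A = (-0.5)²·9 = 2.25 (the additive constant 8 does not affect variance).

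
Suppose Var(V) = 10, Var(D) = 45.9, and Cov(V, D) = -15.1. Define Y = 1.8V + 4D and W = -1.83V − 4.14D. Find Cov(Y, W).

By bilinearity, Cov(Y, W) = ac·Var(V) + bd·Var(D) + (ad+bc)·Cov(V, D), with a=1.8, b=4, c=-1.83, d=-4.14.
ac·Var(V) = 1.8·(-1.83)·10 = -32.94
bd·Var(D) = 4·(-4.14)·45.9 = -760.104
(ad+bc)·Cov(V, D) = (-14.772)·(-15.1) = 223.0572
Cov(Y, W) = -32.94 + (-760.104) + 223.0572 = -569.9868.

Cov(Y, W) = -569.9868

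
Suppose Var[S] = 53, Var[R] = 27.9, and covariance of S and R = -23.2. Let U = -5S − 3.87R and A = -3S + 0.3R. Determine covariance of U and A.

covariance of U and A = 528.0561

By bilinearity, covariance of U and A = ac·Var[S] + bd·Var[R] + (ad+bc)·covariance of S and R, with a=-5, b=-3.87, c=-3, d=0.3.
ac·Var[S] = (-5)·(-3)·53 = 795
bd·Var[R] = (-3.87)·0.3·27.9 = -32.3919
(ad+bc)·covariance of S and R = (10.11)·(-23.2) = -234.552
covariance of U and A = 795 + (-32.3919) + (-234.552) = 528.0561.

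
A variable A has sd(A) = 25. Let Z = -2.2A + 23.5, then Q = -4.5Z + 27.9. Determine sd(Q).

sd(Q) = 247.5

sd(Z) = |-2.2|·25 = 55.
sd(Q) = |-4.5|·55 = 247.5.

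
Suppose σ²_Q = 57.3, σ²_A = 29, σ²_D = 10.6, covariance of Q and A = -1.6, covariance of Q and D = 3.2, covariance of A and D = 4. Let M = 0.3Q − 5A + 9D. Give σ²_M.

σ²_M = a²·σ²_Q + b²·σ²_A + c²·σ²_D + 2ab·covariance of Q and A + 2ac·covariance of Q and D + 2bc·covariance of A and D, with a = 0.3, b = -5, c = 9.
= 5.157 + 725 + 858.6 + 4.8 + 17.28 + (-360)
= 1250.837.

σ²_M = 1250.837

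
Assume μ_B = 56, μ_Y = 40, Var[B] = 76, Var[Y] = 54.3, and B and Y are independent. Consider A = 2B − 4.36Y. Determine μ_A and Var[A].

μ_A = -62.4, Var[A] = 1336.22128

μ_A = 2·μ_B + (-4.36)·μ_Y = 2·56 + (-4.36)·40 = -62.4.
Var[A] = a²·Var[B] + b²·Var[Y] + 2ab·Cov[B, Y] with a = 2, b = -4.36.
Independence gives Cov[B, Y] = 0.
= 2²·76 + (-4.36)²·54.3 + 2·2·(-4.36)·0
= 304 + 1032.22128 + 0 = 1336.22128.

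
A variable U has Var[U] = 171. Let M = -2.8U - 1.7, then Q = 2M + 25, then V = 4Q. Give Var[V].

Var[V] = 85800.96

Var[M] = (-2.8)²·171 = 1340.64.
Var[Q] = 2²·1340.64 = 5362.56.
Var[V] = 4²·5362.56 = 85800.96.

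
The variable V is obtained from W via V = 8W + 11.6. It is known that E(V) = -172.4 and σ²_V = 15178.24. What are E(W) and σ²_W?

E(W) = -23, σ²_W = 237.16

From V = 8W + 11.6: E(V) = a·E(W) + b, so E(W) = (E(V) − b)/a = (-172.4 − 11.6)/8 = -23.
σ²_V = a²·σ²_W, so σ²_W = 15178.24/8² = 237.16.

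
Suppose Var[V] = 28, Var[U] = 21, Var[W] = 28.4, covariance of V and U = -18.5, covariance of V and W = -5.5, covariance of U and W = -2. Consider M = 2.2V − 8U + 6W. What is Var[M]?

Var[M] = 3199.92

Var[M] = a²·Var[V] + b²·Var[U] + c²·Var[W] + 2ab·covariance of V and U + 2ac·covariance of V and W + 2bc·covariance of U and W, with a = 2.2, b = -8, c = 6.
= 135.52 + 1344 + 1022.4 + 651.2 + (-145.2) + 192
= 3199.92.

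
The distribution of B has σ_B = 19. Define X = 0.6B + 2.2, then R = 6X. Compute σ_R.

σ_X = |0.6|·19 = 11.4.
σ_R = |6|·11.4 = 68.4.

σ_R = 68.4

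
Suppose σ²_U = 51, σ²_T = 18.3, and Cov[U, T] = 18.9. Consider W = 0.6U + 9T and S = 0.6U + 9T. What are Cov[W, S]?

Cov[W, S] = 1704.78

By bilinearity, Cov[W, S] = ac·σ²_U + bd·σ²_T + (ad+bc)·Cov[U, T], with a=0.6, b=9, c=0.6, d=9.
ac·σ²_U = 0.6·0.6·51 = 18.36
bd·σ²_T = 9·9·18.3 = 1482.3
(ad+bc)·Cov[U, T] = (10.8)·18.9 = 204.12
Cov[W, S] = 18.36 + 1482.3 + 204.12 = 1704.78.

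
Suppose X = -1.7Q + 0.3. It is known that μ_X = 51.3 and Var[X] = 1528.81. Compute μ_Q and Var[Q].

μ_Q = -30, Var[Q] = 529

From X = -1.7Q + 0.3: μ_X = a·μ_Q + b, so μ_Q = (μ_X − b)/a = (51.3 − 0.3)/(-1.7) = -30.
Var[X] = a²·Var[Q], so Var[Q] = 1528.81/(-1.7)² = 529.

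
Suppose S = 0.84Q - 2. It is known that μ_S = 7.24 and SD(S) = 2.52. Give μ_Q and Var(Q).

μ_Q = 11, Var(Q) = 9

From S = 0.84Q - 2: μ_S = a·μ_Q + b, so μ_Q = (μ_S − b)/a = (7.24 − (-2))/0.84 = 11.
Var(S) = 2.52² = 6.3504.
Var(S) = a²·Var(Q), so Var(Q) = 6.3504/0.84² = 9.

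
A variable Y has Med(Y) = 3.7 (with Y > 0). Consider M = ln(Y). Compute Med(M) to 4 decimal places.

Med(M) = 1.3083

ln(Y) is monotone on this domain, so Med(M) = ln(3.7) ≈ 1.3083.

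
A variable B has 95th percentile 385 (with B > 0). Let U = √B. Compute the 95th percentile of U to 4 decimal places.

√B is increasing, so P_{95}(U) = g(P_{95}(B)) ≈ 19.6214.

95th percentile of U = 19.6214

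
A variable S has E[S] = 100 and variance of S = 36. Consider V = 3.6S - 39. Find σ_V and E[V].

σ_V = 21.6, E[V] = 321

V = 3.6S - 39 is linear with a = 3.6, b = -39.
σ_S = √36 = 6.
σ_V = |a|·σ_S = |3.6|·6 = 21.6.
E[V] = a·E[S] + b = 3.6·100 + (-39) = 321.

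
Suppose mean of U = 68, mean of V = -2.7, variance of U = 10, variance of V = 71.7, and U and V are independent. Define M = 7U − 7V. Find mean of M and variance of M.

mean of M = 494.9, variance of M = 4003.3

mean of M = 7·mean of U + (-7)·mean of V = 7·68 + (-7)·(-2.7) = 494.9.
variance of M = a²·variance of U + b²·variance of V + 2ab·Cov(U, V) with a = 7, b = -7.
Independence gives Cov(U, V) = 0.
= 7²·10 + (-7)²·71.7 + 2·7·(-7)·0
= 490 + 3513.3 + 0 = 4003.3.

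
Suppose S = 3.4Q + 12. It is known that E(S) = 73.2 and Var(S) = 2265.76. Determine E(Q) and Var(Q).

E(Q) = 18, Var(Q) = 196

From S = 3.4Q + 12: E(S) = a·E(Q) + b, so E(Q) = (E(S) − b)/a = (73.2 − 12)/3.4 = 18.
Var(S) = a²·Var(Q), so Var(Q) = 2265.76/3.4² = 196.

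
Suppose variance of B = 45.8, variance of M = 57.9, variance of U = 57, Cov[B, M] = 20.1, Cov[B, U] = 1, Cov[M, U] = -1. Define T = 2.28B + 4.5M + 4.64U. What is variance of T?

variance of T = 3029.59932

variance of T = a²·variance of B + b²·variance of M + c²·variance of U + 2ab·Cov[B, M] + 2ac·Cov[B, U] + 2bc·Cov[M, U], with a = 2.28, b = 4.5, c = 4.64.
= 238.08672 + 1172.475 + 1227.1872 + 412.452 + 21.1584 + (-41.76)
= 3029.59932.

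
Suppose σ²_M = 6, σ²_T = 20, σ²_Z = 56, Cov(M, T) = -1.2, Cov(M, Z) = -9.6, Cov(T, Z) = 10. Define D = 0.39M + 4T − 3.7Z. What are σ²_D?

σ²_D = a²·σ²_M + b²·σ²_T + c²·σ²_Z + 2ab·Cov(M, T) + 2ac·Cov(M, Z) + 2bc·Cov(T, Z), with a = 0.39, b = 4, c = -3.7.
= 0.9126 + 320 + 766.64 + (-3.744) + 27.7056 + (-296)
= 815.5142.

σ²_D = 815.5142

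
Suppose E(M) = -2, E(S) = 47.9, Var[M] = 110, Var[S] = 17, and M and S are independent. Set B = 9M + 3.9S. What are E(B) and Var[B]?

E(B) = 168.81, Var[B] = 9168.57

E(B) = 9·E(M) + 3.9·E(S) = 9·(-2) + 3.9·47.9 = 168.81.
Var[B] = a²·Var[M] + b²·Var[S] + 2ab·covariance of M and S with a = 9, b = 3.9.
Independence gives covariance of M and S = 0.
= 9²·110 + 3.9²·17 + 2·9·3.9·0
= 8910 + 258.57 + 0 = 9168.57.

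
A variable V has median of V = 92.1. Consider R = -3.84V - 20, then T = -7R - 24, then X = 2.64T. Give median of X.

median of R = (-3.84)·92.1 + (-20) = -373.664.
median of T = (-7)·(-373.664) + (-24) = 2591.648.
median of X = 2.64·2591.648 = 6841.95072.

median of X = 6841.95072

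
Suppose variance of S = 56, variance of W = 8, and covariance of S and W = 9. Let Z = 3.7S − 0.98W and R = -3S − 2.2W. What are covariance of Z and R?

covariance of Z and R = -651.152

By bilinearity, covariance of Z and R = ac·variance of S + bd·variance of W + (ad+bc)·covariance of S and W, with a=3.7, b=-0.98, c=-3, d=-2.2.
ac·variance of S = 3.7·(-3)·56 = -621.6
bd·variance of W = (-0.98)·(-2.2)·8 = 17.248
(ad+bc)·covariance of S and W = (-5.2)·9 = -46.8
covariance of Z and R = -621.6 + 17.248 + (-46.8) = -651.152.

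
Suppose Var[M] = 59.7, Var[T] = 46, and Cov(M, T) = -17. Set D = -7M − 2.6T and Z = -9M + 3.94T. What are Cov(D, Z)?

Cov(D, Z) = 3360.936

By bilinearity, Cov(D, Z) = ac·Var[M] + bd·Var[T] + (ad+bc)·Cov(M, T), with a=-7, b=-2.6, c=-9, d=3.94.
ac·Var[M] = (-7)·(-9)·59.7 = 3761.1
bd·Var[T] = (-2.6)·3.94·46 = -471.224
(ad+bc)·Cov(M, T) = (-4.18)·(-17) = 71.06
Cov(D, Z) = 3761.1 + (-471.224) + 71.06 = 3360.936.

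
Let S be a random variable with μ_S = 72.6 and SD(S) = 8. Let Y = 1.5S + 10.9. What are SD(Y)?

Y = 1.5S + 10.9 is linear with a = 1.5, b = 10.9.
SD(Y) = |a|·SD(S) = |1.5|·8 = 12.

SD(Y) = 12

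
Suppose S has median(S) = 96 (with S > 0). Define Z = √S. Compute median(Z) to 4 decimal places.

median(Z) = 9.798

√S is monotone on this domain, so median(Z) = √(96) ≈ 9.798.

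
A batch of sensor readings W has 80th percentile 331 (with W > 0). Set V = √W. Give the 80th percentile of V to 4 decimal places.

√W is increasing, so P_{80}(V) = g(P_{80}(W)) ≈ 18.1934.

80th percentile of V = 18.1934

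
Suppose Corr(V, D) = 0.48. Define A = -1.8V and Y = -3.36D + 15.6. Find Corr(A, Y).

Corr(A, Y) = 0.48

Linear rescalings preserve correlation up to sign; here the slopes -1.8 and -3.36 have the same sign, so Corr(A, Y) = Corr(V, D) = 0.48.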